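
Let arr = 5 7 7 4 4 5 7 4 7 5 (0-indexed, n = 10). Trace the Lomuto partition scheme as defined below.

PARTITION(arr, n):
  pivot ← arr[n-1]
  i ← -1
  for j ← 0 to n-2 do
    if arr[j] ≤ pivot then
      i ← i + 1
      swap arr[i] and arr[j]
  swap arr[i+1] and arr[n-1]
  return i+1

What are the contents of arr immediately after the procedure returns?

pivot=5, i=-1
j=0: 5≤5, i=0, swap(0,0) ⇒ 5 7 7 4 4 5 7 4 7 5
j=1: 7>5, skip
j=2: 7>5, skip
j=3: 4≤5, i=1, swap(1,3) ⇒ 5 4 7 7 4 5 7 4 7 5
j=4: 4≤5, i=2, swap(2,4) ⇒ 5 4 4 7 7 5 7 4 7 5
j=5: 5≤5, i=3, swap(3,5) ⇒ 5 4 4 5 7 7 7 4 7 5
j=6: 7>5, skip
j=7: 4≤5, i=4, swap(4,7) ⇒ 5 4 4 5 4 7 7 7 7 5
j=8: 7>5, skip
swap(5,9) ⇒ 5 4 4 5 4 5 7 7 7 7; return 5

5 4 4 5 4 5 7 7 7 7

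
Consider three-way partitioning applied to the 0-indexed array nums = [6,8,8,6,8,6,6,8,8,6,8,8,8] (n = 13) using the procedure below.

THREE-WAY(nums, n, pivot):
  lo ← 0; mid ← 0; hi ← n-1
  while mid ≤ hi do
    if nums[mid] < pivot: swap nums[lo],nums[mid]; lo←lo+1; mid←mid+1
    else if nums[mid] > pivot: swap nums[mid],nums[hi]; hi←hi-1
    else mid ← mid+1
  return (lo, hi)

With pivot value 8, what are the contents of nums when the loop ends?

[6,6,6,6,6,8,8,8,8,8,8,8,8]

lo=0 mid=0 hi=12
6<8: swap(0,0), lo=1 mid=1 ⇒ [6,8,8,6,8,6,6,8,8,6,8,8,8]
8=8: mid=2
8=8: mid=3
6<8: swap(1,3), lo=2 mid=4 ⇒ [6,6,8,8,8,6,6,8,8,6,8,8,8]
8=8: mid=5
6<8: swap(2,5), lo=3 mid=6 ⇒ [6,6,6,8,8,8,6,8,8,6,8,8,8]
6<8: swap(3,6), lo=4 mid=7 ⇒ [6,6,6,6,8,8,8,8,8,6,8,8,8]
8=8: mid=8
8=8: mid=9
6<8: swap(4,9), lo=5 mid=10 ⇒ [6,6,6,6,6,8,8,8,8,8,8,8,8]
8=8: mid=11
8=8: mid=12
8=8: mid=13
done. lo=5 hi=12; nums=[6,6,6,6,6,8,8,8,8,8,8,8,8]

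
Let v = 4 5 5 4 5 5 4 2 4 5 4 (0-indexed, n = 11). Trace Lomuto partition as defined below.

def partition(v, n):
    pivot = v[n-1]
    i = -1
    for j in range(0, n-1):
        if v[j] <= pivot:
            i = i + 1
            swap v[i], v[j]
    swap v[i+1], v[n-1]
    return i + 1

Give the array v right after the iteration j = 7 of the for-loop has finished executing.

pivot=4, i=-1
j=0: 4≤4, i=0, swap(0,0) ⇒ 4 5 5 4 5 5 4 2 4 5 4
j=1: 5>4, skip
j=2: 5>4, skip
j=3: 4≤4, i=1, swap(1,3) ⇒ 4 4 5 5 5 5 4 2 4 5 4
j=4: 5>4, skip
j=5: 5>4, skip
j=6: 4≤4, i=2, swap(2,6) ⇒ 4 4 4 5 5 5 5 2 4 5 4
j=7: 2≤4, i=3, swap(3,7) ⇒ 4 4 4 2 5 5 5 5 4 5 4
(after j=7) v = 4 4 4 2 5 5 5 5 4 5 4

4 4 4 2 5 5 5 5 4 5 4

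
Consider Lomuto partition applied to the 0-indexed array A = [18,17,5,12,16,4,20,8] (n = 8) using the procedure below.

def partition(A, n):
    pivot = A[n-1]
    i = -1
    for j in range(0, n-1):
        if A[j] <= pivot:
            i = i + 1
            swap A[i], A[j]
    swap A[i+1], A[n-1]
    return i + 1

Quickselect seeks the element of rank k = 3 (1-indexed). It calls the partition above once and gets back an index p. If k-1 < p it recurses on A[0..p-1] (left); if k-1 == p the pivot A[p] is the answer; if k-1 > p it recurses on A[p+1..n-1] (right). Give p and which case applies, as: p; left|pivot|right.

pivot = A[7] = 8; i = -1
j=0: A[0]=18 > 8 → no swap
j=1: A[1]=17 > 8 → no swap
j=2: A[2]=5 ≤ 8 → i=0, swap A[0],A[2] → [5,17,18,12,16,4,20,8]
j=3: A[3]=12 > 8 → no swap
j=4: A[4]=16 > 8 → no swap
j=5: A[5]=4 ≤ 8 → i=1, swap A[1],A[5] → [5,4,18,12,16,17,20,8]
j=6: A[6]=20 > 8 → no swap
final swap A[2],A[7] → [5,4,8,12,16,17,20,18]; return 2
p = 2; k-1 = 2 == 2 ⇒ pivot

2; pivot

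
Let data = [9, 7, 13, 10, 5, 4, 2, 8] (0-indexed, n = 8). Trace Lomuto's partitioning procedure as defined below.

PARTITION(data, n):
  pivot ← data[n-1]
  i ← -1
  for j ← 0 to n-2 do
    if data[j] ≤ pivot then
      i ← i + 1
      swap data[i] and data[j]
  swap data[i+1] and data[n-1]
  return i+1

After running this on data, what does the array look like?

[7, 5, 4, 2, 8, 13, 10, 9]

pivot = data[7] = 8; i = -1
j=0: data[0]=9 > 8 → no swap
j=1: data[1]=7 ≤ 8 → i=0, swap data[0],data[1] → [7, 9, 13, 10, 5, 4, 2, 8]
j=2: data[2]=13 > 8 → no swap
j=3: data[3]=10 > 8 → no swap
j=4: data[4]=5 ≤ 8 → i=1, swap data[1],data[4] → [7, 5, 13, 10, 9, 4, 2, 8]
j=5: data[5]=4 ≤ 8 → i=2, swap data[2],data[5] → [7, 5, 4, 10, 9, 13, 2, 8]
j=6: data[6]=2 ≤ 8 → i=3, swap data[3],data[6] → [7, 5, 4, 2, 9, 13, 10, 8]
final swap data[4],data[7] → [7, 5, 4, 2, 8, 13, 10, 9]; return 4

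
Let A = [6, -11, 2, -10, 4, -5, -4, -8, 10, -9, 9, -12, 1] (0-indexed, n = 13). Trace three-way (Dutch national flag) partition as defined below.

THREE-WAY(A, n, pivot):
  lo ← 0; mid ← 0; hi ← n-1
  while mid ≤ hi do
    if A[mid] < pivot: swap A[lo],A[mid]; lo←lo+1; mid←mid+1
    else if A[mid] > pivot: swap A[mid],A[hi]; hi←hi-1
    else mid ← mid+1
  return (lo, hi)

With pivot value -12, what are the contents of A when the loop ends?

pivot = -12; lo=0, mid=0, hi=12
A[mid]=6>-12: swap A[0],A[12]; hi=11 → [1, -11, 2, -10, 4, -5, -4, -8, 10, -9, 9, -12, 6]
A[mid]=1>-12: swap A[0],A[11]; hi=10 → [-12, -11, 2, -10, 4, -5, -4, -8, 10, -9, 9, 1, 6]
A[mid]=-12=-12: mid=1
A[mid]=-11>-12: swap A[1],A[10]; hi=9 → [-12, 9, 2, -10, 4, -5, -4, -8, 10, -9, -11, 1, 6]
A[mid]=9>-12: swap A[1],A[9]; hi=8 → [-12, -9, 2, -10, 4, -5, -4, -8, 10, 9, -11, 1, 6]
A[mid]=-9>-12: swap A[1],A[8]; hi=7 → [-12, 10, 2, -10, 4, -5, -4, -8, -9, 9, -11, 1, 6]
A[mid]=10>-12: swap A[1],A[7]; hi=6 → [-12, -8, 2, -10, 4, -5, -4, 10, -9, 9, -11, 1, 6]
A[mid]=-8>-12: swap A[1],A[6]; hi=5 → [-12, -4, 2, -10, 4, -5, -8, 10, -9, 9, -11, 1, 6]
A[mid]=-4>-12: swap A[1],A[5]; hi=4 → [-12, -5, 2, -10, 4, -4, -8, 10, -9, 9, -11, 1, 6]
A[mid]=-5>-12: swap A[1],A[4]; hi=3 → [-12, 4, 2, -10, -5, -4, -8, 10, -9, 9, -11, 1, 6]
A[mid]=4>-12: swap A[1],A[3]; hi=2 → [-12, -10, 2, 4, -5, -4, -8, 10, -9, 9, -11, 1, 6]
A[mid]=-10>-12: swap A[1],A[2]; hi=1 → [-12, 2, -10, 4, -5, -4, -8, 10, -9, 9, -11, 1, 6]
A[mid]=2>-12: swap A[1],A[1]; hi=0 → [-12, 2, -10, 4, -5, -4, -8, 10, -9, 9, -11, 1, 6]
end: lo=0, hi=0; A = [-12, 2, -10, 4, -5, -4, -8, 10, -9, 9, -11, 1, 6]

[-12, 2, -10, 4, -5, -4, -8, 10, -9, 9, -11, 1, 6]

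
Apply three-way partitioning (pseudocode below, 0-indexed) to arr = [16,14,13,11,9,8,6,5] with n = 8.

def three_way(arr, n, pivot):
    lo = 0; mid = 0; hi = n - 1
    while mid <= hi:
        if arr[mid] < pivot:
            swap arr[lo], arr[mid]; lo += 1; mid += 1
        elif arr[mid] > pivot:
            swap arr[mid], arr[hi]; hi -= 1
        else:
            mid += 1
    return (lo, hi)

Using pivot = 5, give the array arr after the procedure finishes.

[5,13,11,9,8,6,14,16]

pivot = 5; lo=0, mid=0, hi=7
arr[mid]=16>5: swap arr[0],arr[7]; hi=6 → [5,14,13,11,9,8,6,16]
arr[mid]=5=5: mid=1
arr[mid]=14>5: swap arr[1],arr[6]; hi=5 → [5,6,13,11,9,8,14,16]
arr[mid]=6>5: swap arr[1],arr[5]; hi=4 → [5,8,13,11,9,6,14,16]
arr[mid]=8>5: swap arr[1],arr[4]; hi=3 → [5,9,13,11,8,6,14,16]
arr[mid]=9>5: swap arr[1],arr[3]; hi=2 → [5,11,13,9,8,6,14,16]
arr[mid]=11>5: swap arr[1],arr[2]; hi=1 → [5,13,11,9,8,6,14,16]
arr[mid]=13>5: swap arr[1],arr[1]; hi=0 → [5,13,11,9,8,6,14,16]
end: lo=0, hi=0; arr = [5,13,11,9,8,6,14,16]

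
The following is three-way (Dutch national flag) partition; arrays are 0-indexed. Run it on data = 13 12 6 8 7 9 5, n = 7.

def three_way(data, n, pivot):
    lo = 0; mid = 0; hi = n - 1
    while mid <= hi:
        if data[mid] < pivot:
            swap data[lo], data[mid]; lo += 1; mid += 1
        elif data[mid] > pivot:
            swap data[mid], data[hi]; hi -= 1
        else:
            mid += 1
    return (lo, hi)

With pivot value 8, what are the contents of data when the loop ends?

pivot = 8; lo=0, mid=0, hi=6
data[mid]=13>8: swap data[0],data[6]; hi=5 → 5 12 6 8 7 9 13
data[mid]=5<8: swap data[0],data[0]; lo=1,mid=1 → 5 12 6 8 7 9 13
data[mid]=12>8: swap data[1],data[5]; hi=4 → 5 9 6 8 7 12 13
data[mid]=9>8: swap data[1],data[4]; hi=3 → 5 7 6 8 9 12 13
data[mid]=7<8: swap data[1],data[1]; lo=2,mid=2 → 5 7 6 8 9 12 13
data[mid]=6<8: swap data[2],data[2]; lo=3,mid=3 → 5 7 6 8 9 12 13
data[mid]=8=8: mid=4
end: lo=3, hi=3; data = 5 7 6 8 9 12 13

5 7 6 8 9 12 13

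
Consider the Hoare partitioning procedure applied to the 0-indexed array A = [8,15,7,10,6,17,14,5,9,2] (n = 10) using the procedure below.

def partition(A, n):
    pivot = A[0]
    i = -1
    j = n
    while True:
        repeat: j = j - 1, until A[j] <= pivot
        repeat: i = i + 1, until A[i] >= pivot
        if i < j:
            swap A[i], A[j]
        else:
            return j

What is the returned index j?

pivot = A[0] = 8; i = -1, j = 10
j→9 (A[9]=2≤8), i→0 (A[0]=8≥8); i<j, swap → [2,15,7,10,6,17,14,5,9,8]
j→7 (A[7]=5≤8), i→1 (A[1]=15≥8); i<j, swap → [2,5,7,10,6,17,14,15,9,8]
j→4 (A[4]=6≤8), i→3 (A[3]=10≥8); i<j, swap → [2,5,7,6,10,17,14,15,9,8]
j→3, i→4; i≥j, return j=3. A = [2,5,7,6,10,17,14,15,9,8]

3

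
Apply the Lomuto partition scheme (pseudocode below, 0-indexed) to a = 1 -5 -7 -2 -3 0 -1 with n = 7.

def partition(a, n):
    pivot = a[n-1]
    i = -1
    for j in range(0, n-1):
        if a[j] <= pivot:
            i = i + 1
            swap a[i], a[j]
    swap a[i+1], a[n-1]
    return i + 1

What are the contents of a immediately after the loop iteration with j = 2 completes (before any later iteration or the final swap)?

-5 -7 1 -2 -3 0 -1

pivot = a[6] = -1; i = -1
j=0: a[0]=1 > -1 → no swap
j=1: a[1]=-5 ≤ -1 → i=0, swap a[0],a[1] → -5 1 -7 -2 -3 0 -1
j=2: a[2]=-7 ≤ -1 → i=1, swap a[1],a[2] → -5 -7 1 -2 -3 0 -1
(after j=2) a = -5 -7 1 -2 -3 0 -1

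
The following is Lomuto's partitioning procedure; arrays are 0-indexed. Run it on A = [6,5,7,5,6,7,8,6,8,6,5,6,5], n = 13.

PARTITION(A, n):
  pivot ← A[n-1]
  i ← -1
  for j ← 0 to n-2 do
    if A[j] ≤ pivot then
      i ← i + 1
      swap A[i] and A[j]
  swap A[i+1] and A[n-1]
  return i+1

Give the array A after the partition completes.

[5,5,5,5,6,7,8,6,8,6,7,6,6]

pivot = A[12] = 5; i = -1
j=0: A[0]=6 > 5 → no swap
j=1: A[1]=5 ≤ 5 → i=0, swap A[0],A[1] → [5,6,7,5,6,7,8,6,8,6,5,6,5]
j=2: A[2]=7 > 5 → no swap
j=3: A[3]=5 ≤ 5 → i=1, swap A[1],A[3] → [5,5,7,6,6,7,8,6,8,6,5,6,5]
j=4: A[4]=6 > 5 → no swap
j=5: A[5]=7 > 5 → no swap
j=6: A[6]=8 > 5 → no swap
j=7: A[7]=6 > 5 → no swap
j=8: A[8]=8 > 5 → no swap
j=9: A[9]=6 > 5 → no swap
j=10: A[10]=5 ≤ 5 → i=2, swap A[2],A[10] → [5,5,5,6,6,7,8,6,8,6,7,6,5]
j=11: A[11]=6 > 5 → no swap
final swap A[3],A[12] → [5,5,5,5,6,7,8,6,8,6,7,6,6]; return 3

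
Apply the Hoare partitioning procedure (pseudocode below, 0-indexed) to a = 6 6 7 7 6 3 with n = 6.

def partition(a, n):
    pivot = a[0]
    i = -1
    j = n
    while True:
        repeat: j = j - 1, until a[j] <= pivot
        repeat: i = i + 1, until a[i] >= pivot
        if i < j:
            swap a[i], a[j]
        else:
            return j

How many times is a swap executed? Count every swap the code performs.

pivot=6
j stops at 5 (3), i stops at 0 (6); swap ⇒ 3 6 7 7 6 6
j stops at 4 (6), i stops at 1 (6); swap ⇒ 3 6 7 7 6 6
j stops at 1, i stops at 2; i≥j ⇒ return 1. a=3 6 7 7 6 6

2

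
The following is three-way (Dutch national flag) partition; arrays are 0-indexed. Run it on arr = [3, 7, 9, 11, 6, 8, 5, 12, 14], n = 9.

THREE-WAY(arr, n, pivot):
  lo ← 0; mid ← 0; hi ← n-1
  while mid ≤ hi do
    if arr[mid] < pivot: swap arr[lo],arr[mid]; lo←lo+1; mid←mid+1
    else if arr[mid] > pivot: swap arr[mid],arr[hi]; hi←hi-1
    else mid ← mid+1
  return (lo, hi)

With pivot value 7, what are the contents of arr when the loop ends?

pivot = 7; lo=0, mid=0, hi=8
arr[mid]=3<7: swap arr[0],arr[0]; lo=1,mid=1 → [3, 7, 9, 11, 6, 8, 5, 12, 14]
arr[mid]=7=7: mid=2
arr[mid]=9>7: swap arr[2],arr[8]; hi=7 → [3, 7, 14, 11, 6, 8, 5, 12, 9]
arr[mid]=14>7: swap arr[2],arr[7]; hi=6 → [3, 7, 12, 11, 6, 8, 5, 14, 9]
arr[mid]=12>7: swap arr[2],arr[6]; hi=5 → [3, 7, 5, 11, 6, 8, 12, 14, 9]
arr[mid]=5<7: swap arr[1],arr[2]; lo=2,mid=3 → [3, 5, 7, 11, 6, 8, 12, 14, 9]
arr[mid]=11>7: swap arr[3],arr[5]; hi=4 → [3, 5, 7, 8, 6, 11, 12, 14, 9]
arr[mid]=8>7: swap arr[3],arr[4]; hi=3 → [3, 5, 7, 6, 8, 11, 12, 14, 9]
arr[mid]=6<7: swap arr[2],arr[3]; lo=3,mid=4 → [3, 5, 6, 7, 8, 11, 12, 14, 9]
end: lo=3, hi=3; arr = [3, 5, 6, 7, 8, 11, 12, 14, 9]

[3, 5, 6, 7, 8, 11, 12, 14, 9]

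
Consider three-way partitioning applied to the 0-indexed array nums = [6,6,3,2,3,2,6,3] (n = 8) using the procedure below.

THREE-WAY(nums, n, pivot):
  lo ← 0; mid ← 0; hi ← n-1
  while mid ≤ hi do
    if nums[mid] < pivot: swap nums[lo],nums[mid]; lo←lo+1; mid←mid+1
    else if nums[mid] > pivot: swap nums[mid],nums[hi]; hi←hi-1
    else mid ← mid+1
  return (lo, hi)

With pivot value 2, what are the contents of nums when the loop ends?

pivot = 2; lo=0, mid=0, hi=7
nums[mid]=6>2: swap nums[0],nums[7]; hi=6 → [3,6,3,2,3,2,6,6]
nums[mid]=3>2: swap nums[0],nums[6]; hi=5 → [6,6,3,2,3,2,3,6]
nums[mid]=6>2: swap nums[0],nums[5]; hi=4 → [2,6,3,2,3,6,3,6]
nums[mid]=2=2: mid=1
nums[mid]=6>2: swap nums[1],nums[4]; hi=3 → [2,3,3,2,6,6,3,6]
nums[mid]=3>2: swap nums[1],nums[3]; hi=2 → [2,2,3,3,6,6,3,6]
nums[mid]=2=2: mid=2
nums[mid]=3>2: swap nums[2],nums[2]; hi=1 → [2,2,3,3,6,6,3,6]
end: lo=0, hi=1; nums = [2,2,3,3,6,6,3,6]

[2,2,3,3,6,6,3,6]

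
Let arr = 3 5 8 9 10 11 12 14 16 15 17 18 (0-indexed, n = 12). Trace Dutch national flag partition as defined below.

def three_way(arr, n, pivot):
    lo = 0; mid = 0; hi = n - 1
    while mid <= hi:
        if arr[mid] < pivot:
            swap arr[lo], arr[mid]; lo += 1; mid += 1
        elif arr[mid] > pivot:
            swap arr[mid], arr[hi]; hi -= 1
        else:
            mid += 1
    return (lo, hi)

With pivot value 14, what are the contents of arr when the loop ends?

3 5 8 9 10 11 12 14 15 17 18 16

lo=0 mid=0 hi=11
3<14: swap(0,0), lo=1 mid=1 ⇒ 3 5 8 9 10 11 12 14 16 15 17 18
5<14: swap(1,1), lo=2 mid=2 ⇒ 3 5 8 9 10 11 12 14 16 15 17 18
8<14: swap(2,2), lo=3 mid=3 ⇒ 3 5 8 9 10 11 12 14 16 15 17 18
9<14: swap(3,3), lo=4 mid=4 ⇒ 3 5 8 9 10 11 12 14 16 15 17 18
10<14: swap(4,4), lo=5 mid=5 ⇒ 3 5 8 9 10 11 12 14 16 15 17 18
11<14: swap(5,5), lo=6 mid=6 ⇒ 3 5 8 9 10 11 12 14 16 15 17 18
12<14: swap(6,6), lo=7 mid=7 ⇒ 3 5 8 9 10 11 12 14 16 15 17 18
14=14: mid=8
16>14: swap(8,11), hi=10 ⇒ 3 5 8 9 10 11 12 14 18 15 17 16
18>14: swap(8,10), hi=9 ⇒ 3 5 8 9 10 11 12 14 17 15 18 16
17>14: swap(8,9), hi=8 ⇒ 3 5 8 9 10 11 12 14 15 17 18 16
15>14: swap(8,8), hi=7 ⇒ 3 5 8 9 10 11 12 14 15 17 18 16
done. lo=7 hi=7; arr=3 5 8 9 10 11 12 14 15 17 18 16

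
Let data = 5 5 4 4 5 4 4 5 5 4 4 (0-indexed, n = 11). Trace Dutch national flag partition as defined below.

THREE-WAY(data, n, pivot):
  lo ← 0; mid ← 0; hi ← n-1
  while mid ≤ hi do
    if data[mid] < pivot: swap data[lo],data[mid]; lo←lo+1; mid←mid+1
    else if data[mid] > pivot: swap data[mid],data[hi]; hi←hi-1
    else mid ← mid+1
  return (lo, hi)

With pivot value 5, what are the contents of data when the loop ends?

4 4 4 4 4 4 5 5 5 5 5

pivot = 5; lo=0, mid=0, hi=10
data[mid]=5=5: mid=1
data[mid]=5=5: mid=2
data[mid]=4<5: swap data[0],data[2]; lo=1,mid=3 → 4 5 5 4 5 4 4 5 5 4 4
data[mid]=4<5: swap data[1],data[3]; lo=2,mid=4 → 4 4 5 5 5 4 4 5 5 4 4
data[mid]=5=5: mid=5
data[mid]=4<5: swap data[2],data[5]; lo=3,mid=6 → 4 4 4 5 5 5 4 5 5 4 4
data[mid]=4<5: swap data[3],data[6]; lo=4,mid=7 → 4 4 4 4 5 5 5 5 5 4 4
data[mid]=5=5: mid=8
data[mid]=5=5: mid=9
data[mid]=4<5: swap data[4],data[9]; lo=5,mid=10 → 4 4 4 4 4 5 5 5 5 5 4
data[mid]=4<5: swap data[5],data[10]; lo=6,mid=11 → 4 4 4 4 4 4 5 5 5 5 5
end: lo=6, hi=10; data = 4 4 4 4 4 4 5 5 5 5 5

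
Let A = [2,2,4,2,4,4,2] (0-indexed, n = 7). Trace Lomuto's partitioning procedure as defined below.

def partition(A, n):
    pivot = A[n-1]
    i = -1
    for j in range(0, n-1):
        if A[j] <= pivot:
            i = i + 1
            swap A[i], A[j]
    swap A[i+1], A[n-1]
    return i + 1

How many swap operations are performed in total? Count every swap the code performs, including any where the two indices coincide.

4

pivot = A[6] = 2; i = -1
j=0: A[0]=2 ≤ 2 → i=0, swap A[0],A[0] (no change) → [2,2,4,2,4,4,2]
j=1: A[1]=2 ≤ 2 → i=1, swap A[1],A[1] (no change) → [2,2,4,2,4,4,2]
j=2: A[2]=4 > 2 → no swap
j=3: A[3]=2 ≤ 2 → i=2, swap A[2],A[3] → [2,2,2,4,4,4,2]
j=4: A[4]=4 > 2 → no swap
j=5: A[5]=4 > 2 → no swap
final swap A[3],A[6] → [2,2,2,2,4,4,4]; return 3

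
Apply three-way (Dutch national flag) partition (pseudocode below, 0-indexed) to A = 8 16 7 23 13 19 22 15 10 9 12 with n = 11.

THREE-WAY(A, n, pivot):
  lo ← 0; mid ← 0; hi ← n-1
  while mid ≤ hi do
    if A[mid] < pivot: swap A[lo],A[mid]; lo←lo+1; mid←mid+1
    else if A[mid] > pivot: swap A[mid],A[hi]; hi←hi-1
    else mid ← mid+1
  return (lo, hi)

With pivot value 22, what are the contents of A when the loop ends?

lo=0 mid=0 hi=10
8<22: swap(0,0), lo=1 mid=1 ⇒ 8 16 7 23 13 19 22 15 10 9 12
16<22: swap(1,1), lo=2 mid=2 ⇒ 8 16 7 23 13 19 22 15 10 9 12
7<22: swap(2,2), lo=3 mid=3 ⇒ 8 16 7 23 13 19 22 15 10 9 12
23>22: swap(3,10), hi=9 ⇒ 8 16 7 12 13 19 22 15 10 9 23
12<22: swap(3,3), lo=4 mid=4 ⇒ 8 16 7 12 13 19 22 15 10 9 23
13<22: swap(4,4), lo=5 mid=5 ⇒ 8 16 7 12 13 19 22 15 10 9 23
19<22: swap(5,5), lo=6 mid=6 ⇒ 8 16 7 12 13 19 22 15 10 9 23
22=22: mid=7
15<22: swap(6,7), lo=7 mid=8 ⇒ 8 16 7 12 13 19 15 22 10 9 23
10<22: swap(7,8), lo=8 mid=9 ⇒ 8 16 7 12 13 19 15 10 22 9 23
9<22: swap(8,9), lo=9 mid=10 ⇒ 8 16 7 12 13 19 15 10 9 22 23
done. lo=9 hi=9; A=8 16 7 12 13 19 15 10 9 22 23

8 16 7 12 13 19 15 10 9 22 23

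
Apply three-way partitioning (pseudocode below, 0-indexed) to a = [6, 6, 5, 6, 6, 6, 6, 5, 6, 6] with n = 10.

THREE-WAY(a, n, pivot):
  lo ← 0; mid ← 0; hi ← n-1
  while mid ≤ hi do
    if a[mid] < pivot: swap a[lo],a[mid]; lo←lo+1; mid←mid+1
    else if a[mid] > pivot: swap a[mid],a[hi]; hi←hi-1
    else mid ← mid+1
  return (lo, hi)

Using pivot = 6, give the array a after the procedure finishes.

[5, 5, 6, 6, 6, 6, 6, 6, 6, 6]

pivot = 6; lo=0, mid=0, hi=9
a[mid]=6=6: mid=1
a[mid]=6=6: mid=2
a[mid]=5<6: swap a[0],a[2]; lo=1,mid=3 → [5, 6, 6, 6, 6, 6, 6, 5, 6, 6]
a[mid]=6=6: mid=4
a[mid]=6=6: mid=5
a[mid]=6=6: mid=6
a[mid]=6=6: mid=7
a[mid]=5<6: swap a[1],a[7]; lo=2,mid=8 → [5, 5, 6, 6, 6, 6, 6, 6, 6, 6]
a[mid]=6=6: mid=9
a[mid]=6=6: mid=10
end: lo=2, hi=9; a = [5, 5, 6, 6, 6, 6, 6, 6, 6, 6]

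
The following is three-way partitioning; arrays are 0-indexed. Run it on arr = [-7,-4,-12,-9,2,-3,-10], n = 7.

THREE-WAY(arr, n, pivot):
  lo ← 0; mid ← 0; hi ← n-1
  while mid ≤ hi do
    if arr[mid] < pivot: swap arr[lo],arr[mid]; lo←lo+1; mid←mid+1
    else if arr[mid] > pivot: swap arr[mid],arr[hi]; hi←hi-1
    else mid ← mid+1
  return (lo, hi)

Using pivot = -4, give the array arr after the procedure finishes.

[-7,-12,-9,-10,-4,-3,2]

pivot = -4; lo=0, mid=0, hi=6
arr[mid]=-7<-4: swap arr[0],arr[0]; lo=1,mid=1 → [-7,-4,-12,-9,2,-3,-10]
arr[mid]=-4=-4: mid=2
arr[mid]=-12<-4: swap arr[1],arr[2]; lo=2,mid=3 → [-7,-12,-4,-9,2,-3,-10]
arr[mid]=-9<-4: swap arr[2],arr[3]; lo=3,mid=4 → [-7,-12,-9,-4,2,-3,-10]
arr[mid]=2>-4: swap arr[4],arr[6]; hi=5 → [-7,-12,-9,-4,-10,-3,2]
arr[mid]=-10<-4: swap arr[3],arr[4]; lo=4,mid=5 → [-7,-12,-9,-10,-4,-3,2]
arr[mid]=-3>-4: swap arr[5],arr[5]; hi=4 → [-7,-12,-9,-10,-4,-3,2]
end: lo=4, hi=4; arr = [-7,-12,-9,-10,-4,-3,2]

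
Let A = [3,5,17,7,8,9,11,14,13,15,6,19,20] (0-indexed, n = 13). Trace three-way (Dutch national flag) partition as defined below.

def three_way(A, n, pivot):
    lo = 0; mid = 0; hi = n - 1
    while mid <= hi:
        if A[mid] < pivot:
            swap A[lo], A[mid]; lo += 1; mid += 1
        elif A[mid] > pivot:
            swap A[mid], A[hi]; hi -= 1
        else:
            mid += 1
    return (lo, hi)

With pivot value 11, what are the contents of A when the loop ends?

[3,5,6,7,8,9,11,13,15,14,19,20,17]

pivot = 11; lo=0, mid=0, hi=12
A[mid]=3<11: swap A[0],A[0]; lo=1,mid=1 → [3,5,17,7,8,9,11,14,13,15,6,19,20]
A[mid]=5<11: swap A[1],A[1]; lo=2,mid=2 → [3,5,17,7,8,9,11,14,13,15,6,19,20]
A[mid]=17>11: swap A[2],A[12]; hi=11 → [3,5,20,7,8,9,11,14,13,15,6,19,17]
A[mid]=20>11: swap A[2],A[11]; hi=10 → [3,5,19,7,8,9,11,14,13,15,6,20,17]
A[mid]=19>11: swap A[2],A[10]; hi=9 → [3,5,6,7,8,9,11,14,13,15,19,20,17]
A[mid]=6<11: swap A[2],A[2]; lo=3,mid=3 → [3,5,6,7,8,9,11,14,13,15,19,20,17]
A[mid]=7<11: swap A[3],A[3]; lo=4,mid=4 → [3,5,6,7,8,9,11,14,13,15,19,20,17]
A[mid]=8<11: swap A[4],A[4]; lo=5,mid=5 → [3,5,6,7,8,9,11,14,13,15,19,20,17]
A[mid]=9<11: swap A[5],A[5]; lo=6,mid=6 → [3,5,6,7,8,9,11,14,13,15,19,20,17]
A[mid]=11=11: mid=7
A[mid]=14>11: swap A[7],A[9]; hi=8 → [3,5,6,7,8,9,11,15,13,14,19,20,17]
A[mid]=15>11: swap A[7],A[8]; hi=7 → [3,5,6,7,8,9,11,13,15,14,19,20,17]
A[mid]=13>11: swap A[7],A[7]; hi=6 → [3,5,6,7,8,9,11,13,15,14,19,20,17]
end: lo=6, hi=6; A = [3,5,6,7,8,9,11,13,15,14,19,20,17]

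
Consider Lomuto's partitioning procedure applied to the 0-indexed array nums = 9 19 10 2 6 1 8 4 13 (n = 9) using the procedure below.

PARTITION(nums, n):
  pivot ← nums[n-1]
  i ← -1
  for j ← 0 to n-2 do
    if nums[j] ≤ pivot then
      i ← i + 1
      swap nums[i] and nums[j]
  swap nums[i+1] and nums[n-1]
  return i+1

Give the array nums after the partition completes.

pivot=13, i=-1
j=0: 9≤13, i=0, swap(0,0) ⇒ 9 19 10 2 6 1 8 4 13
j=1: 19>13, skip
j=2: 10≤13, i=1, swap(1,2) ⇒ 9 10 19 2 6 1 8 4 13
j=3: 2≤13, i=2, swap(2,3) ⇒ 9 10 2 19 6 1 8 4 13
j=4: 6≤13, i=3, swap(3,4) ⇒ 9 10 2 6 19 1 8 4 13
j=5: 1≤13, i=4, swap(4,5) ⇒ 9 10 2 6 1 19 8 4 13
j=6: 8≤13, i=5, swap(5,6) ⇒ 9 10 2 6 1 8 19 4 13
j=7: 4≤13, i=6, swap(6,7) ⇒ 9 10 2 6 1 8 4 19 13
swap(7,8) ⇒ 9 10 2 6 1 8 4 13 19; return 7

9 10 2 6 1 8 4 13 19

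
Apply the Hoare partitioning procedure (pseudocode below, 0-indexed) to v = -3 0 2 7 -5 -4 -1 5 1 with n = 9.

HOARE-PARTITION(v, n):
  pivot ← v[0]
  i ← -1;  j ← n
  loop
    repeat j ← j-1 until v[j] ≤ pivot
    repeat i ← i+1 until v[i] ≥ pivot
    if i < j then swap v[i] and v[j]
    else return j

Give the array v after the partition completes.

-4 -5 2 7 0 -3 -1 5 1

pivot = v[0] = -3; i = -1, j = 9
j→5 (v[5]=-4≤-3), i→0 (v[0]=-3≥-3); i<j, swap → -4 0 2 7 -5 -3 -1 5 1
j→4 (v[4]=-5≤-3), i→1 (v[1]=0≥-3); i<j, swap → -4 -5 2 7 0 -3 -1 5 1
j→1, i→2; i≥j, return j=1. v = -4 -5 2 7 0 -3 -1 5 1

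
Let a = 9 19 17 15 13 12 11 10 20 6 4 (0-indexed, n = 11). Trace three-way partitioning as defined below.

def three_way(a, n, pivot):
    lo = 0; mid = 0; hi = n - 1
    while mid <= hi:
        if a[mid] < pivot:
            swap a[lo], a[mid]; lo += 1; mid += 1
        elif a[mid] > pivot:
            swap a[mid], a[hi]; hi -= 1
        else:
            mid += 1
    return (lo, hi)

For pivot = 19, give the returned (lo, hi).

pivot = 19; lo=0, mid=0, hi=10
a[mid]=9<19: swap a[0],a[0]; lo=1,mid=1 → 9 19 17 15 13 12 11 10 20 6 4
a[mid]=19=19: mid=2
a[mid]=17<19: swap a[1],a[2]; lo=2,mid=3 → 9 17 19 15 13 12 11 10 20 6 4
a[mid]=15<19: swap a[2],a[3]; lo=3,mid=4 → 9 17 15 19 13 12 11 10 20 6 4
a[mid]=13<19: swap a[3],a[4]; lo=4,mid=5 → 9 17 15 13 19 12 11 10 20 6 4
a[mid]=12<19: swap a[4],a[5]; lo=5,mid=6 → 9 17 15 13 12 19 11 10 20 6 4
a[mid]=11<19: swap a[5],a[6]; lo=6,mid=7 → 9 17 15 13 12 11 19 10 20 6 4
a[mid]=10<19: swap a[6],a[7]; lo=7,mid=8 → 9 17 15 13 12 11 10 19 20 6 4
a[mid]=20>19: swap a[8],a[10]; hi=9 → 9 17 15 13 12 11 10 19 4 6 20
a[mid]=4<19: swap a[7],a[8]; lo=8,mid=9 → 9 17 15 13 12 11 10 4 19 6 20
a[mid]=6<19: swap a[8],a[9]; lo=9,mid=10 → 9 17 15 13 12 11 10 4 6 19 20
end: lo=9, hi=9; a = 9 17 15 13 12 11 10 4 6 19 20

(9, 9)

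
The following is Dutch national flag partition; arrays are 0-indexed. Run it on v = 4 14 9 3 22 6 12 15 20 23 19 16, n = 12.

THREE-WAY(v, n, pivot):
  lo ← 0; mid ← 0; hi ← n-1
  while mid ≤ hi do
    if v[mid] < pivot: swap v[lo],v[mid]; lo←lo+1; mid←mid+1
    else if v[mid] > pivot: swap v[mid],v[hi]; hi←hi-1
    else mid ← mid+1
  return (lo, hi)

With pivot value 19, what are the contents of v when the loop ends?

pivot = 19; lo=0, mid=0, hi=11
v[mid]=4<19: swap v[0],v[0]; lo=1,mid=1 → 4 14 9 3 22 6 12 15 20 23 19 16
v[mid]=14<19: swap v[1],v[1]; lo=2,mid=2 → 4 14 9 3 22 6 12 15 20 23 19 16
v[mid]=9<19: swap v[2],v[2]; lo=3,mid=3 → 4 14 9 3 22 6 12 15 20 23 19 16
v[mid]=3<19: swap v[3],v[3]; lo=4,mid=4 → 4 14 9 3 22 6 12 15 20 23 19 16
v[mid]=22>19: swap v[4],v[11]; hi=10 → 4 14 9 3 16 6 12 15 20 23 19 22
v[mid]=16<19: swap v[4],v[4]; lo=5,mid=5 → 4 14 9 3 16 6 12 15 20 23 19 22
v[mid]=6<19: swap v[5],v[5]; lo=6,mid=6 → 4 14 9 3 16 6 12 15 20 23 19 22
v[mid]=12<19: swap v[6],v[6]; lo=7,mid=7 → 4 14 9 3 16 6 12 15 20 23 19 22
v[mid]=15<19: swap v[7],v[7]; lo=8,mid=8 → 4 14 9 3 16 6 12 15 20 23 19 22
v[mid]=20>19: swap v[8],v[10]; hi=9 → 4 14 9 3 16 6 12 15 19 23 20 22
v[mid]=19=19: mid=9
v[mid]=23>19: swap v[9],v[9]; hi=8 → 4 14 9 3 16 6 12 15 19 23 20 22
end: lo=8, hi=8; v = 4 14 9 3 16 6 12 15 19 23 20 22

4 14 9 3 16 6 12 15 19 23 20 22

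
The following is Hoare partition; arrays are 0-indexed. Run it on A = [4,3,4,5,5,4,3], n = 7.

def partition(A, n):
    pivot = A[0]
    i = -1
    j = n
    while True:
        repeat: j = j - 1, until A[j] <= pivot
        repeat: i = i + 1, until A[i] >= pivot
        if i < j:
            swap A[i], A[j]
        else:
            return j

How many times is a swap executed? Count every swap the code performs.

2

pivot = A[0] = 4; i = -1, j = 7
j→6 (A[6]=3≤4), i→0 (A[0]=4≥4); i<j, swap → [3,3,4,5,5,4,4]
j→5 (A[5]=4≤4), i→2 (A[2]=4≥4); i<j, swap → [3,3,4,5,5,4,4]
j→2, i→3; i≥j, return j=2. A = [3,3,4,5,5,4,4]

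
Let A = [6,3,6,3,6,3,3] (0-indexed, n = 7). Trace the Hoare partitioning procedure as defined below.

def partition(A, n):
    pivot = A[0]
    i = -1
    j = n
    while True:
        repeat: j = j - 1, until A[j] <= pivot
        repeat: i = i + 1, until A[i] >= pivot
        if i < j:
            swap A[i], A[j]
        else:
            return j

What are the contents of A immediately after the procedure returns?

pivot = A[0] = 6; i = -1, j = 7
j→6 (A[6]=3≤6), i→0 (A[0]=6≥6); i<j, swap → [3,3,6,3,6,3,6]
j→5 (A[5]=3≤6), i→2 (A[2]=6≥6); i<j, swap → [3,3,3,3,6,6,6]
j→4, i→4; i≥j, return j=4. A = [3,3,3,3,6,6,6]

[3,3,3,3,6,6,6]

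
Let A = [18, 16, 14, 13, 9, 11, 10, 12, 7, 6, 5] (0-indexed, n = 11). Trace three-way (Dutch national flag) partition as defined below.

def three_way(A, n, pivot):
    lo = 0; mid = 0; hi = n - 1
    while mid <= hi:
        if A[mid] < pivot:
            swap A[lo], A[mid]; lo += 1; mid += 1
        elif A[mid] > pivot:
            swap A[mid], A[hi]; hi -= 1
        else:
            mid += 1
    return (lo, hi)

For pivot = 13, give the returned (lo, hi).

(7, 7)

lo=0 mid=0 hi=10
18>13: swap(0,10), hi=9 ⇒ [5, 16, 14, 13, 9, 11, 10, 12, 7, 6, 18]
5<13: swap(0,0), lo=1 mid=1 ⇒ [5, 16, 14, 13, 9, 11, 10, 12, 7, 6, 18]
16>13: swap(1,9), hi=8 ⇒ [5, 6, 14, 13, 9, 11, 10, 12, 7, 16, 18]
6<13: swap(1,1), lo=2 mid=2 ⇒ [5, 6, 14, 13, 9, 11, 10, 12, 7, 16, 18]
14>13: swap(2,8), hi=7 ⇒ [5, 6, 7, 13, 9, 11, 10, 12, 14, 16, 18]
7<13: swap(2,2), lo=3 mid=3 ⇒ [5, 6, 7, 13, 9, 11, 10, 12, 14, 16, 18]
13=13: mid=4
9<13: swap(3,4), lo=4 mid=5 ⇒ [5, 6, 7, 9, 13, 11, 10, 12, 14, 16, 18]
11<13: swap(4,5), lo=5 mid=6 ⇒ [5, 6, 7, 9, 11, 13, 10, 12, 14, 16, 18]
10<13: swap(5,6), lo=6 mid=7 ⇒ [5, 6, 7, 9, 11, 10, 13, 12, 14, 16, 18]
12<13: swap(6,7), lo=7 mid=8 ⇒ [5, 6, 7, 9, 11, 10, 12, 13, 14, 16, 18]
done. lo=7 hi=7; A=[5, 6, 7, 9, 11, 10, 12, 13, 14, 16, 18]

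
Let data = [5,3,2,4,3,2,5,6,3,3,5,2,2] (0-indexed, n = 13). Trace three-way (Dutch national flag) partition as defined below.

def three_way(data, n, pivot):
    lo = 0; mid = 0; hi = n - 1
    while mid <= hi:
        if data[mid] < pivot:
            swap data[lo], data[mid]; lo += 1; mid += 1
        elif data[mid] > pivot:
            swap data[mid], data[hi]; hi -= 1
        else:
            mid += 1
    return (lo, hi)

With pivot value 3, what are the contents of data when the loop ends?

[2,2,2,2,3,3,3,3,6,5,5,4,5]

lo=0 mid=0 hi=12
5>3: swap(0,12), hi=11 ⇒ [2,3,2,4,3,2,5,6,3,3,5,2,5]
2<3: swap(0,0), lo=1 mid=1 ⇒ [2,3,2,4,3,2,5,6,3,3,5,2,5]
3=3: mid=2
2<3: swap(1,2), lo=2 mid=3 ⇒ [2,2,3,4,3,2,5,6,3,3,5,2,5]
4>3: swap(3,11), hi=10 ⇒ [2,2,3,2,3,2,5,6,3,3,5,4,5]
2<3: swap(2,3), lo=3 mid=4 ⇒ [2,2,2,3,3,2,5,6,3,3,5,4,5]
3=3: mid=5
2<3: swap(3,5), lo=4 mid=6 ⇒ [2,2,2,2,3,3,5,6,3,3,5,4,5]
5>3: swap(6,10), hi=9 ⇒ [2,2,2,2,3,3,5,6,3,3,5,4,5]
5>3: swap(6,9), hi=8 ⇒ [2,2,2,2,3,3,3,6,3,5,5,4,5]
3=3: mid=7
6>3: swap(7,8), hi=7 ⇒ [2,2,2,2,3,3,3,3,6,5,5,4,5]
3=3: mid=8
done. lo=4 hi=7; data=[2,2,2,2,3,3,3,3,6,5,5,4,5]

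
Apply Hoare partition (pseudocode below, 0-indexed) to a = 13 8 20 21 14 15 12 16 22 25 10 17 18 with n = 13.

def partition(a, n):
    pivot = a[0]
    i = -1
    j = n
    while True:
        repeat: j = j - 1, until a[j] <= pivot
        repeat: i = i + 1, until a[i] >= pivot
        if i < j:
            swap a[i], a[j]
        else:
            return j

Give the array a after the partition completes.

10 8 12 21 14 15 20 16 22 25 13 17 18

pivot=13
j stops at 10 (10), i stops at 0 (13); swap ⇒ 10 8 20 21 14 15 12 16 22 25 13 17 18
j stops at 6 (12), i stops at 2 (20); swap ⇒ 10 8 12 21 14 15 20 16 22 25 13 17 18
j stops at 2, i stops at 3; i≥j ⇒ return 2. a=10 8 12 21 14 15 20 16 22 25 13 17 18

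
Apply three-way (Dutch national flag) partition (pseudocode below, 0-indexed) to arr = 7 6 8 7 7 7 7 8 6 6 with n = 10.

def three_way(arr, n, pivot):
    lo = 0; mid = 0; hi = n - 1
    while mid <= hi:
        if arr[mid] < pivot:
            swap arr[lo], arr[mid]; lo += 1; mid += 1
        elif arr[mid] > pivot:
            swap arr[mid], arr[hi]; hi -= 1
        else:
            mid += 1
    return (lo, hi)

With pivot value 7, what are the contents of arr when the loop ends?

6 6 6 7 7 7 7 7 8 8

lo=0 mid=0 hi=9
7=7: mid=1
6<7: swap(0,1), lo=1 mid=2 ⇒ 6 7 8 7 7 7 7 8 6 6
8>7: swap(2,9), hi=8 ⇒ 6 7 6 7 7 7 7 8 6 8
6<7: swap(1,2), lo=2 mid=3 ⇒ 6 6 7 7 7 7 7 8 6 8
7=7: mid=4
7=7: mid=5
7=7: mid=6
7=7: mid=7
8>7: swap(7,8), hi=7 ⇒ 6 6 7 7 7 7 7 6 8 8
6<7: swap(2,7), lo=3 mid=8 ⇒ 6 6 6 7 7 7 7 7 8 8
done. lo=3 hi=7; arr=6 6 6 7 7 7 7 7 8 8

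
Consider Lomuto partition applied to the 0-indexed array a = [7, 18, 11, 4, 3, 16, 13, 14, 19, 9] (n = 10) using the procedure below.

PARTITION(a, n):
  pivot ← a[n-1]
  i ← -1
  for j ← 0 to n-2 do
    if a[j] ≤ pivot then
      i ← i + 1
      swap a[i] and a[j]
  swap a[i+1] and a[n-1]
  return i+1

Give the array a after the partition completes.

pivot = a[9] = 9; i = -1
j=0: a[0]=7 ≤ 9 → i=0, swap a[0],a[0] (no change) → [7, 18, 11, 4, 3, 16, 13, 14, 19, 9]
j=1: a[1]=18 > 9 → no swap
j=2: a[2]=11 > 9 → no swap
j=3: a[3]=4 ≤ 9 → i=1, swap a[1],a[3] → [7, 4, 11, 18, 3, 16, 13, 14, 19, 9]
j=4: a[4]=3 ≤ 9 → i=2, swap a[2],a[4] → [7, 4, 3, 18, 11, 16, 13, 14, 19, 9]
j=5: a[5]=16 > 9 → no swap
j=6: a[6]=13 > 9 → no swap
j=7: a[7]=14 > 9 → no swap
j=8: a[8]=19 > 9 → no swap
final swap a[3],a[9] → [7, 4, 3, 9, 11, 16, 13, 14, 19, 18]; return 3

[7, 4, 3, 9, 11, 16, 13, 14, 19, 18]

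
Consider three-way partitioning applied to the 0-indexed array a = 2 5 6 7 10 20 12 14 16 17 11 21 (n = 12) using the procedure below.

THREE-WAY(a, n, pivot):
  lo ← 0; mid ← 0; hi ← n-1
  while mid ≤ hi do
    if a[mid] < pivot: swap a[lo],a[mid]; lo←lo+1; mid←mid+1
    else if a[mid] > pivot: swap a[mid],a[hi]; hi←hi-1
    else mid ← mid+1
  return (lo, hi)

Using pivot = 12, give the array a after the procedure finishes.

2 5 6 7 10 11 12 16 17 14 21 20

pivot = 12; lo=0, mid=0, hi=11
a[mid]=2<12: swap a[0],a[0]; lo=1,mid=1 → 2 5 6 7 10 20 12 14 16 17 11 21
a[mid]=5<12: swap a[1],a[1]; lo=2,mid=2 → 2 5 6 7 10 20 12 14 16 17 11 21
a[mid]=6<12: swap a[2],a[2]; lo=3,mid=3 → 2 5 6 7 10 20 12 14 16 17 11 21
a[mid]=7<12: swap a[3],a[3]; lo=4,mid=4 → 2 5 6 7 10 20 12 14 16 17 11 21
a[mid]=10<12: swap a[4],a[4]; lo=5,mid=5 → 2 5 6 7 10 20 12 14 16 17 11 21
a[mid]=20>12: swap a[5],a[11]; hi=10 → 2 5 6 7 10 21 12 14 16 17 11 20
a[mid]=21>12: swap a[5],a[10]; hi=9 → 2 5 6 7 10 11 12 14 16 17 21 20
a[mid]=11<12: swap a[5],a[5]; lo=6,mid=6 → 2 5 6 7 10 11 12 14 16 17 21 20
a[mid]=12=12: mid=7
a[mid]=14>12: swap a[7],a[9]; hi=8 → 2 5 6 7 10 11 12 17 16 14 21 20
a[mid]=17>12: swap a[7],a[8]; hi=7 → 2 5 6 7 10 11 12 16 17 14 21 20
a[mid]=16>12: swap a[7],a[7]; hi=6 → 2 5 6 7 10 11 12 16 17 14 21 20
end: lo=6, hi=6; a = 2 5 6 7 10 11 12 16 17 14 21 20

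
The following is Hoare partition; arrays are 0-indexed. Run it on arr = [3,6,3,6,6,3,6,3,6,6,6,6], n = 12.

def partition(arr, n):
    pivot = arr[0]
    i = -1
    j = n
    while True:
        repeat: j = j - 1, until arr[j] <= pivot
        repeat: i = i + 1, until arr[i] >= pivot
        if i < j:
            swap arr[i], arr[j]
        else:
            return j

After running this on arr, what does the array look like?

pivot = arr[0] = 3; i = -1, j = 12
j→7 (arr[7]=3≤3), i→0 (arr[0]=3≥3); i<j, swap → [3,6,3,6,6,3,6,3,6,6,6,6]
j→5 (arr[5]=3≤3), i→1 (arr[1]=6≥3); i<j, swap → [3,3,3,6,6,6,6,3,6,6,6,6]
j→2, i→2; i≥j, return j=2. arr = [3,3,3,6,6,6,6,3,6,6,6,6]

[3,3,3,6,6,6,6,3,6,6,6,6]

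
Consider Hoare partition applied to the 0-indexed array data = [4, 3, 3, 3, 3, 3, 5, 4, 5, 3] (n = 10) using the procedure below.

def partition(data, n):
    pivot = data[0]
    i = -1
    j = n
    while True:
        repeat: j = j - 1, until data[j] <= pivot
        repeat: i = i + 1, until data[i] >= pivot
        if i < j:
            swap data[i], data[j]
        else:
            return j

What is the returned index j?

pivot=4
j stops at 9 (3), i stops at 0 (4); swap ⇒ [3, 3, 3, 3, 3, 3, 5, 4, 5, 4]
j stops at 7 (4), i stops at 6 (5); swap ⇒ [3, 3, 3, 3, 3, 3, 4, 5, 5, 4]
j stops at 6, i stops at 7; i≥j ⇒ return 6. data=[3, 3, 3, 3, 3, 3, 4, 5, 5, 4]

6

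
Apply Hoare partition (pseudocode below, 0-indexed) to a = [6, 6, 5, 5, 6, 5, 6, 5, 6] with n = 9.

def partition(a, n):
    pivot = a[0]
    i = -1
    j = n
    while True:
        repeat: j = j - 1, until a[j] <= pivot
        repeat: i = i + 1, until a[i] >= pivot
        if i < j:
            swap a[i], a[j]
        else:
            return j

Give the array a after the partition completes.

pivot=6
j stops at 8 (6), i stops at 0 (6); swap ⇒ [6, 6, 5, 5, 6, 5, 6, 5, 6]
j stops at 7 (5), i stops at 1 (6); swap ⇒ [6, 5, 5, 5, 6, 5, 6, 6, 6]
j stops at 6 (6), i stops at 4 (6); swap ⇒ [6, 5, 5, 5, 6, 5, 6, 6, 6]
j stops at 5, i stops at 6; i≥j ⇒ return 5. a=[6, 5, 5, 5, 6, 5, 6, 6, 6]

[6, 5, 5, 5, 6, 5, 6, 6, 6]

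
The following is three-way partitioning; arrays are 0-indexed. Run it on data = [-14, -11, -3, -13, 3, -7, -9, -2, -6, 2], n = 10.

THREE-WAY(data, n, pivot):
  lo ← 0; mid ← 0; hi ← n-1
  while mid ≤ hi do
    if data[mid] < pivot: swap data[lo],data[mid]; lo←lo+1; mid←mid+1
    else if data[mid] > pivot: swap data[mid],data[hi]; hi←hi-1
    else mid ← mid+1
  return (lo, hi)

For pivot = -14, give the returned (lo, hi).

pivot = -14; lo=0, mid=0, hi=9
data[mid]=-14=-14: mid=1
data[mid]=-11>-14: swap data[1],data[9]; hi=8 → [-14, 2, -3, -13, 3, -7, -9, -2, -6, -11]
data[mid]=2>-14: swap data[1],data[8]; hi=7 → [-14, -6, -3, -13, 3, -7, -9, -2, 2, -11]
data[mid]=-6>-14: swap data[1],data[7]; hi=6 → [-14, -2, -3, -13, 3, -7, -9, -6, 2, -11]
data[mid]=-2>-14: swap data[1],data[6]; hi=5 → [-14, -9, -3, -13, 3, -7, -2, -6, 2, -11]
data[mid]=-9>-14: swap data[1],data[5]; hi=4 → [-14, -7, -3, -13, 3, -9, -2, -6, 2, -11]
data[mid]=-7>-14: swap data[1],data[4]; hi=3 → [-14, 3, -3, -13, -7, -9, -2, -6, 2, -11]
data[mid]=3>-14: swap data[1],data[3]; hi=2 → [-14, -13, -3, 3, -7, -9, -2, -6, 2, -11]
data[mid]=-13>-14: swap data[1],data[2]; hi=1 → [-14, -3, -13, 3, -7, -9, -2, -6, 2, -11]
data[mid]=-3>-14: swap data[1],data[1]; hi=0 → [-14, -3, -13, 3, -7, -9, -2, -6, 2, -11]
end: lo=0, hi=0; data = [-14, -3, -13, 3, -7, -9, -2, -6, 2, -11]

(0, 0)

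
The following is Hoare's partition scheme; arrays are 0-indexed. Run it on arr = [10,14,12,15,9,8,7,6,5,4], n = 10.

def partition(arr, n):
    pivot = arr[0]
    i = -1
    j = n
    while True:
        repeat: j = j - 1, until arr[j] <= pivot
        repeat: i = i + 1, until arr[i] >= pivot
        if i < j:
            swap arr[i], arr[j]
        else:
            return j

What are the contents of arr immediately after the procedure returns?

[4,5,6,7,9,8,15,12,14,10]

pivot=10
j stops at 9 (4), i stops at 0 (10); swap ⇒ [4,14,12,15,9,8,7,6,5,10]
j stops at 8 (5), i stops at 1 (14); swap ⇒ [4,5,12,15,9,8,7,6,14,10]
j stops at 7 (6), i stops at 2 (12); swap ⇒ [4,5,6,15,9,8,7,12,14,10]
j stops at 6 (7), i stops at 3 (15); swap ⇒ [4,5,6,7,9,8,15,12,14,10]
j stops at 5, i stops at 6; i≥j ⇒ return 5. arr=[4,5,6,7,9,8,15,12,14,10]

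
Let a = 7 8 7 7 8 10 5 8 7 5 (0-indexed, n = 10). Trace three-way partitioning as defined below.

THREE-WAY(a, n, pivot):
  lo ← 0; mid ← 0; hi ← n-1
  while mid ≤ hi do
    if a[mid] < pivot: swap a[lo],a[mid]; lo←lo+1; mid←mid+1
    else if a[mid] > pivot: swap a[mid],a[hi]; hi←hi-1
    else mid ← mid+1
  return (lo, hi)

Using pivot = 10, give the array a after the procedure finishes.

7 8 7 7 8 5 8 7 5 10

lo=0 mid=0 hi=9
7<10: swap(0,0), lo=1 mid=1 ⇒ 7 8 7 7 8 10 5 8 7 5
8<10: swap(1,1), lo=2 mid=2 ⇒ 7 8 7 7 8 10 5 8 7 5
7<10: swap(2,2), lo=3 mid=3 ⇒ 7 8 7 7 8 10 5 8 7 5
7<10: swap(3,3), lo=4 mid=4 ⇒ 7 8 7 7 8 10 5 8 7 5
8<10: swap(4,4), lo=5 mid=5 ⇒ 7 8 7 7 8 10 5 8 7 5
10=10: mid=6
5<10: swap(5,6), lo=6 mid=7 ⇒ 7 8 7 7 8 5 10 8 7 5
8<10: swap(6,7), lo=7 mid=8 ⇒ 7 8 7 7 8 5 8 10 7 5
7<10: swap(7,8), lo=8 mid=9 ⇒ 7 8 7 7 8 5 8 7 10 5
5<10: swap(8,9), lo=9 mid=10 ⇒ 7 8 7 7 8 5 8 7 5 10
done. lo=9 hi=9; a=7 8 7 7 8 5 8 7 5 10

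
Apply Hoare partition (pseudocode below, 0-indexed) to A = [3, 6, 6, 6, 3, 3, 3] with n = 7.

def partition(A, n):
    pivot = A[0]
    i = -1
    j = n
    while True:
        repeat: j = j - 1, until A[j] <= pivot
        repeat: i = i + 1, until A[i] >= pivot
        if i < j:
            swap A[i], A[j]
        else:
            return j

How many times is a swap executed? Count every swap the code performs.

pivot = A[0] = 3; i = -1, j = 7
j→6 (A[6]=3≤3), i→0 (A[0]=3≥3); i<j, swap → [3, 6, 6, 6, 3, 3, 3]
j→5 (A[5]=3≤3), i→1 (A[1]=6≥3); i<j, swap → [3, 3, 6, 6, 3, 6, 3]
j→4 (A[4]=3≤3), i→2 (A[2]=6≥3); i<j, swap → [3, 3, 3, 6, 6, 6, 3]
j→2, i→3; i≥j, return j=2. A = [3, 3, 3, 6, 6, 6, 3]

3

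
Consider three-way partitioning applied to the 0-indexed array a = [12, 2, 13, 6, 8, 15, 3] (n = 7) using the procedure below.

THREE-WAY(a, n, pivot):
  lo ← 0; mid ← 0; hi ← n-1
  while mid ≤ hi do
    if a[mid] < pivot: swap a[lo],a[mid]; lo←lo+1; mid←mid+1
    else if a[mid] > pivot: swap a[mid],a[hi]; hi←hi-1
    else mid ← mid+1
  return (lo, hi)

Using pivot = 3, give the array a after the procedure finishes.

lo=0 mid=0 hi=6
12>3: swap(0,6), hi=5 ⇒ [3, 2, 13, 6, 8, 15, 12]
3=3: mid=1
2<3: swap(0,1), lo=1 mid=2 ⇒ [2, 3, 13, 6, 8, 15, 12]
13>3: swap(2,5), hi=4 ⇒ [2, 3, 15, 6, 8, 13, 12]
15>3: swap(2,4), hi=3 ⇒ [2, 3, 8, 6, 15, 13, 12]
8>3: swap(2,3), hi=2 ⇒ [2, 3, 6, 8, 15, 13, 12]
6>3: swap(2,2), hi=1 ⇒ [2, 3, 6, 8, 15, 13, 12]
done. lo=1 hi=1; a=[2, 3, 6, 8, 15, 13, 12]

[2, 3, 6, 8, 15, 13, 12]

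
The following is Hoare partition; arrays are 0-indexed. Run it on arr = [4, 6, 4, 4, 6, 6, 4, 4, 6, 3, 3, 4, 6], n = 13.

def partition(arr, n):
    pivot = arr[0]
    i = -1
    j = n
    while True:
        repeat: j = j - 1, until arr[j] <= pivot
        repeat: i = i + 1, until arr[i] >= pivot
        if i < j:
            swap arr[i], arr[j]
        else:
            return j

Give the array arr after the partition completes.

[4, 3, 3, 4, 4, 6, 6, 4, 6, 4, 6, 4, 6]

pivot=4
j stops at 11 (4), i stops at 0 (4); swap ⇒ [4, 6, 4, 4, 6, 6, 4, 4, 6, 3, 3, 4, 6]
j stops at 10 (3), i stops at 1 (6); swap ⇒ [4, 3, 4, 4, 6, 6, 4, 4, 6, 3, 6, 4, 6]
j stops at 9 (3), i stops at 2 (4); swap ⇒ [4, 3, 3, 4, 6, 6, 4, 4, 6, 4, 6, 4, 6]
j stops at 7 (4), i stops at 3 (4); swap ⇒ [4, 3, 3, 4, 6, 6, 4, 4, 6, 4, 6, 4, 6]
j stops at 6 (4), i stops at 4 (6); swap ⇒ [4, 3, 3, 4, 4, 6, 6, 4, 6, 4, 6, 4, 6]
j stops at 4, i stops at 5; i≥j ⇒ return 4. arr=[4, 3, 3, 4, 4, 6, 6, 4, 6, 4, 6, 4, 6]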